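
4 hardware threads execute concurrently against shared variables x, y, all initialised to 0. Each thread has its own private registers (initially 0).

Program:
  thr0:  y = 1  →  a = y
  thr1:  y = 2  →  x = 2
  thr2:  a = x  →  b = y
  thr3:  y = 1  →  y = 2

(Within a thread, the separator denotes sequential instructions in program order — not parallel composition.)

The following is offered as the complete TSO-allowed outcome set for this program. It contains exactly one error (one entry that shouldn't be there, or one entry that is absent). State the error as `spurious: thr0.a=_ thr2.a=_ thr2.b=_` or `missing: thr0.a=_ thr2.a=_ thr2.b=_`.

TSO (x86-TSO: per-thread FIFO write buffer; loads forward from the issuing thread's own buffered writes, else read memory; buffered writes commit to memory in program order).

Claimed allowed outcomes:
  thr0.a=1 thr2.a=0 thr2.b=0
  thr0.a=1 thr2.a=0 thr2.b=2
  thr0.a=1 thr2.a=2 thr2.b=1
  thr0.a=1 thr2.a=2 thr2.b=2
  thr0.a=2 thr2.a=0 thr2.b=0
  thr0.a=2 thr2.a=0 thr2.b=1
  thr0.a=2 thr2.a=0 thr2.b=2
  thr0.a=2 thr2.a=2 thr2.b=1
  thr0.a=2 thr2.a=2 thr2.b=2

outcome vector order: (thr0.a,thr2.a,thr2.b)
TSO: 10 outcomes — {1/0/0; 1/0/1; 1/0/2; 1/2/1; 1/2/2; 2/0/0; 2/0/1; 2/0/2; 2/2/1; 2/2/2}
TSO∖claimed = {1/0/1}

missing: thr0.a=1 thr2.a=0 thr2.b=1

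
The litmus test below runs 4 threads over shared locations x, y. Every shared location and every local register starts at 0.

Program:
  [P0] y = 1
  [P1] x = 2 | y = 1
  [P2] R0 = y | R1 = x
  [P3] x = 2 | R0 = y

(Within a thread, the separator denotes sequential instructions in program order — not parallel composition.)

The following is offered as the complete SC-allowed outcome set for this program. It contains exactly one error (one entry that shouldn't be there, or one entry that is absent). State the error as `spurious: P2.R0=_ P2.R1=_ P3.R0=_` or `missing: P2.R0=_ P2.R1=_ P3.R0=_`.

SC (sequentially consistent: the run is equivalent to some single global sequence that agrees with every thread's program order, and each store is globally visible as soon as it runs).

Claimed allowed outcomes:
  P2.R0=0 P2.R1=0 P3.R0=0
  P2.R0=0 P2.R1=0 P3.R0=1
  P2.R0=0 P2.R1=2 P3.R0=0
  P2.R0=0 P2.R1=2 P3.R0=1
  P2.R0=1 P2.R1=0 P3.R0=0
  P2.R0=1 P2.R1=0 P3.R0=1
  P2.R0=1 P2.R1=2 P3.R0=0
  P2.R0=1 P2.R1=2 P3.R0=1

outcome vector order: (P2.R0,P2.R1,P3.R0)
[SC] allowed = {(0,0,0); (0,0,1); (0,2,0); (0,2,1); (1,0,1); (1,2,0); (1,2,1)}
claimed∖SC = {(1,0,0)}

spurious: P2.R0=1 P2.R1=0 P3.R0=0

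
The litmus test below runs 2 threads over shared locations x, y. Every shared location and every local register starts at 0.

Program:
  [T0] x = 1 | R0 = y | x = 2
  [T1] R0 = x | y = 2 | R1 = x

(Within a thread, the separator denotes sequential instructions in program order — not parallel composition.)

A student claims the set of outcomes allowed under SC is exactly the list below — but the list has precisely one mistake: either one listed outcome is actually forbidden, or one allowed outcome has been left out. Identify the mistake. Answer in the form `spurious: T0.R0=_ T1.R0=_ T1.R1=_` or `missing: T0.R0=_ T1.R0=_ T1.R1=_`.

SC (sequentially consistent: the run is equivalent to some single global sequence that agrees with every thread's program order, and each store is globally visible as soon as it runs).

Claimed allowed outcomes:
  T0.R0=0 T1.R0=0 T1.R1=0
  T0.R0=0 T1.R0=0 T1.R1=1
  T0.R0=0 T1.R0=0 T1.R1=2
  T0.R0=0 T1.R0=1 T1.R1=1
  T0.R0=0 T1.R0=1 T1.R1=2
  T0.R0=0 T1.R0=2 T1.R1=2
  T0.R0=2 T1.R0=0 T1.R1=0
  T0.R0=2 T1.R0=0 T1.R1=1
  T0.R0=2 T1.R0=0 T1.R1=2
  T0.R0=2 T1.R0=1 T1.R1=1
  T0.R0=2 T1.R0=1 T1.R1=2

outcome vector order: (T0.R0,T1.R0,T1.R1)
[SC] allowed = {001 002 011 012 022 200 201 202 211 212}
claimed∖SC = {000}

spurious: T0.R0=0 T1.R0=0 T1.R1=0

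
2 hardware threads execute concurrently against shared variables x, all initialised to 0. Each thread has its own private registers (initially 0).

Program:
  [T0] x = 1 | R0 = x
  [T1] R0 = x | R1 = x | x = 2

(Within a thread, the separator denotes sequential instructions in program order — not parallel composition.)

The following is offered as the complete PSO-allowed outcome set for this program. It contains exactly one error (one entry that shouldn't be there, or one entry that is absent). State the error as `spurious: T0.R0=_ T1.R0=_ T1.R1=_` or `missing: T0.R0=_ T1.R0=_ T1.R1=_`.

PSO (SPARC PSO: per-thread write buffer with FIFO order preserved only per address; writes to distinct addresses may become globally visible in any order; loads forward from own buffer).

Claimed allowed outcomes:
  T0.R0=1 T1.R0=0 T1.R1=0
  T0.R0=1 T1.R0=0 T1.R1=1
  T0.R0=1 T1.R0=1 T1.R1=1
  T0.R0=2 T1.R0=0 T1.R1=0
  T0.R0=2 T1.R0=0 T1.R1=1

missing: T0.R0=2 T1.R0=1 T1.R1=1

outcome vector order: (T0.R0,T1.R0,T1.R1)
under PSO → (1,0,0), (1,0,1), (1,1,1), (2,0,0), (2,0,1), (2,1,1)
PSO∖claimed = {(2,1,1)}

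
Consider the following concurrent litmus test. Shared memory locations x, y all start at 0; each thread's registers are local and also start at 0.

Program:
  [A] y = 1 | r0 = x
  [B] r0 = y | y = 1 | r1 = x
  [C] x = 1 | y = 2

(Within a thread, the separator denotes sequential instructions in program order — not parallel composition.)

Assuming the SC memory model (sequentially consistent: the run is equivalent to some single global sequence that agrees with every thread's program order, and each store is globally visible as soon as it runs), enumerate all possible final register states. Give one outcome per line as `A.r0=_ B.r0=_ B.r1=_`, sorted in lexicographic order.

outcome vector order: (A.r0,B.r0,B.r1)
|SC outcomes| = 10

A.r0=0 B.r0=0 B.r1=0
A.r0=0 B.r0=0 B.r1=1
A.r0=0 B.r0=1 B.r1=0
A.r0=0 B.r0=1 B.r1=1
A.r0=0 B.r0=2 B.r1=1
A.r0=1 B.r0=0 B.r1=0
A.r0=1 B.r0=0 B.r1=1
A.r0=1 B.r0=1 B.r1=0
A.r0=1 B.r0=1 B.r1=1
A.r0=1 B.r0=2 B.r1=1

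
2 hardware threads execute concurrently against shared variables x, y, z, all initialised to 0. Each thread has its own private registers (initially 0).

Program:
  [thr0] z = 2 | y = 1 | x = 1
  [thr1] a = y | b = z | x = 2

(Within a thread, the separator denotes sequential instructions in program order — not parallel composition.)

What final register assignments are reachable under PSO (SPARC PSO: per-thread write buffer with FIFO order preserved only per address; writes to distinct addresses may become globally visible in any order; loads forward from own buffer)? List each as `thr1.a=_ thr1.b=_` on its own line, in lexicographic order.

thr1.a=0 thr1.b=0
thr1.a=0 thr1.b=2
thr1.a=1 thr1.b=0
thr1.a=1 thr1.b=2

outcome vector order: (thr1.a,thr1.b)
|PSO outcomes| = 4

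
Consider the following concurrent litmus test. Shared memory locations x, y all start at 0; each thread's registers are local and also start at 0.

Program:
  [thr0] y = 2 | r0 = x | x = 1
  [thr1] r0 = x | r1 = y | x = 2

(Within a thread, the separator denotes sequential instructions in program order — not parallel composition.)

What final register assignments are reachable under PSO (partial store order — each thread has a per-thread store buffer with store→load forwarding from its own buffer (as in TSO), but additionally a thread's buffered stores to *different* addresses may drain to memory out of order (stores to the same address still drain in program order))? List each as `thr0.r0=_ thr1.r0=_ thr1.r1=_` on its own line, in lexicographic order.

thr0.r0=0 thr1.r0=0 thr1.r1=0
thr0.r0=0 thr1.r0=0 thr1.r1=2
thr0.r0=0 thr1.r0=1 thr1.r1=0
thr0.r0=0 thr1.r0=1 thr1.r1=2
thr0.r0=2 thr1.r0=0 thr1.r1=0
thr0.r0=2 thr1.r0=0 thr1.r1=2

outcome vector order: (thr0.r0,thr1.r0,thr1.r1)
|PSO outcomes| = 6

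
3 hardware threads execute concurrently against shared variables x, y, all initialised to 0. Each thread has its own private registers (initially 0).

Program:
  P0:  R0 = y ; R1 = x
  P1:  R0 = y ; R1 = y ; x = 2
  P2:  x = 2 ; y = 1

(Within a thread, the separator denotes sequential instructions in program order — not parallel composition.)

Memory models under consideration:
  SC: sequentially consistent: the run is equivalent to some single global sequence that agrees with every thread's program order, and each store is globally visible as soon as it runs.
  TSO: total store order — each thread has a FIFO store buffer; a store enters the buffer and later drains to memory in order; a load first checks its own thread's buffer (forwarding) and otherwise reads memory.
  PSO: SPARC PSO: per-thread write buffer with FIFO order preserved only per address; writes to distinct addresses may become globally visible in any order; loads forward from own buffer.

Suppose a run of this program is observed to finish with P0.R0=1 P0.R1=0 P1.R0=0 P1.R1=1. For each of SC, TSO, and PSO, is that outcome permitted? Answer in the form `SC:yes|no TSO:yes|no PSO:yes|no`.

outcome vector order: (P0.R0,P0.R1,P1.R0,P1.R1)
[SC] allowed = {(0,0,0,0) (0,0,0,1) (0,0,1,1) (0,2,0,0) (0,2,0,1) (0,2,1,1) (1,2,0,0) (1,2,0,1) (1,2,1,1)}
[TSO] allowed = {(0,0,0,0) (0,0,0,1) (0,0,1,1) (0,2,0,0) (0,2,0,1) (0,2,1,1) (1,2,0,0) (1,2,0,1) (1,2,1,1)}
[PSO] allowed = {(0,0,0,0) (0,0,0,1) (0,0,1,1) (0,2,0,0) (0,2,0,1) (0,2,1,1) (1,0,0,0) (1,0,0,1) (1,0,1,1) (1,2,0,0) (1,2,0,1) (1,2,1,1)}
target (1,0,0,1) ∈ {PSO}

SC:no TSO:no PSO:yes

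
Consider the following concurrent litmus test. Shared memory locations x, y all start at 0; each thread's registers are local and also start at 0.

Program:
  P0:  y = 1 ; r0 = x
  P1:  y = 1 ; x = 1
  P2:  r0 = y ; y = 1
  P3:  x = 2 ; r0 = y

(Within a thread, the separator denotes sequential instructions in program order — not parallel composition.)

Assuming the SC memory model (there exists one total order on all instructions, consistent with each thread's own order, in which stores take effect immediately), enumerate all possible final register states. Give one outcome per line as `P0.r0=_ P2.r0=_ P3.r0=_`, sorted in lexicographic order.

outcome vector order: (P0.r0,P2.r0,P3.r0)
|SC outcomes| = 10

P0.r0=0 P2.r0=0 P3.r0=1
P0.r0=0 P2.r0=1 P3.r0=1
P0.r0=1 P2.r0=0 P3.r0=0
P0.r0=1 P2.r0=0 P3.r0=1
P0.r0=1 P2.r0=1 P3.r0=0
P0.r0=1 P2.r0=1 P3.r0=1
P0.r0=2 P2.r0=0 P3.r0=0
P0.r0=2 P2.r0=0 P3.r0=1
P0.r0=2 P2.r0=1 P3.r0=0
P0.r0=2 P2.r0=1 P3.r0=1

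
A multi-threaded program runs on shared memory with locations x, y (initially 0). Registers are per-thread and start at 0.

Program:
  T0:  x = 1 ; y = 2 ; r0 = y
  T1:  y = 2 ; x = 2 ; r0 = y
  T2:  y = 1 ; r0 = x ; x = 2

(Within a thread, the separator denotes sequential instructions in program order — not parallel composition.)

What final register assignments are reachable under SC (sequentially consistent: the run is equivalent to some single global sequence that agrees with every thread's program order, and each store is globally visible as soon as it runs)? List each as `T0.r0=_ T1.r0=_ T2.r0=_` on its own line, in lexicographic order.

T0.r0=1 T1.r0=1 T2.r0=1
T0.r0=1 T1.r0=1 T2.r0=2
T0.r0=1 T1.r0=2 T2.r0=1
T0.r0=1 T1.r0=2 T2.r0=2
T0.r0=2 T1.r0=1 T2.r0=0
T0.r0=2 T1.r0=1 T2.r0=1
T0.r0=2 T1.r0=1 T2.r0=2
T0.r0=2 T1.r0=2 T2.r0=0
T0.r0=2 T1.r0=2 T2.r0=1
T0.r0=2 T1.r0=2 T2.r0=2

outcome vector order: (T0.r0,T1.r0,T2.r0)
|SC outcomes| = 10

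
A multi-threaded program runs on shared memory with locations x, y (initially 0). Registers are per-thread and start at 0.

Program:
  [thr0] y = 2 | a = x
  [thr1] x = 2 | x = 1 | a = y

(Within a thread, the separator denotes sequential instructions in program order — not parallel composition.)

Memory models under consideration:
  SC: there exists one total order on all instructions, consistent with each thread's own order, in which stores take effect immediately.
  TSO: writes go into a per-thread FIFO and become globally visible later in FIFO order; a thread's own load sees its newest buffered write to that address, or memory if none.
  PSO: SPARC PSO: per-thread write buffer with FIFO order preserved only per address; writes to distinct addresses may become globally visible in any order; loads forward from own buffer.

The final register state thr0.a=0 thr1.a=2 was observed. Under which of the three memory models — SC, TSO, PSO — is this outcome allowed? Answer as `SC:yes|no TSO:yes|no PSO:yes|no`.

outcome vector order: (thr0.a,thr1.a)
[SC] allowed = {02 10 12 22}
[TSO] allowed = {00 02 10 12 20 22}
[PSO] allowed = {00 02 10 12 20 22}
target 02 ∈ {SC,TSO,PSO}

SC:yes TSO:yes PSO:yes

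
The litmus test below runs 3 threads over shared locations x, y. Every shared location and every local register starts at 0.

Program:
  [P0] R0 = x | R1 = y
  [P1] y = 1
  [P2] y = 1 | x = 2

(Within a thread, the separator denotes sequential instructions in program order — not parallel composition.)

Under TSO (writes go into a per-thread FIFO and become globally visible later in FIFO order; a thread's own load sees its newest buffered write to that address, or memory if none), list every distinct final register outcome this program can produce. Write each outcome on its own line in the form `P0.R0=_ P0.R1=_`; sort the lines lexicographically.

outcome vector order: (P0.R0,P0.R1)
|TSO outcomes| = 3

P0.R0=0 P0.R1=0
P0.R0=0 P0.R1=1
P0.R0=2 P0.R1=1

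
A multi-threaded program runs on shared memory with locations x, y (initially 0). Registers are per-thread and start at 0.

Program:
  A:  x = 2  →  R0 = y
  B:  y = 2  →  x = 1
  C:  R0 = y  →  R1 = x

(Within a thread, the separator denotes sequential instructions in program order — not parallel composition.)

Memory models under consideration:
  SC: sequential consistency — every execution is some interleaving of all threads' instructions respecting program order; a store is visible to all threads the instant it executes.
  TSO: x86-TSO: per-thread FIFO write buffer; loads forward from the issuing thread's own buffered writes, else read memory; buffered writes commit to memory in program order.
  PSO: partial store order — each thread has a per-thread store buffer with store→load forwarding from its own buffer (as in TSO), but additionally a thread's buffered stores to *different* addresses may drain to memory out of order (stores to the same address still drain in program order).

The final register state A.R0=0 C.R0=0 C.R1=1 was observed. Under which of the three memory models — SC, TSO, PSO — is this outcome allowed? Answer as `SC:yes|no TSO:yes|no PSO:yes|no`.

SC:yes TSO:yes PSO:yes

outcome vector order: (A.R0,C.R0,C.R1)
SC (11): (0,0,0); (0,0,1); (0,0,2); (0,2,1); (0,2,2); (2,0,0); (2,0,1); (2,0,2); (2,2,0); (2,2,1); (2,2,2)
TSO (12): (0,0,0); (0,0,1); (0,0,2); (0,2,0); (0,2,1); (0,2,2); (2,0,0); (2,0,1); (2,0,2); (2,2,0); (2,2,1); (2,2,2)
PSO (12): (0,0,0); (0,0,1); (0,0,2); (0,2,0); (0,2,1); (0,2,2); (2,0,0); (2,0,1); (2,0,2); (2,2,0); (2,2,1); (2,2,2)
target (0,0,1) ∈ {SC,TSO,PSO}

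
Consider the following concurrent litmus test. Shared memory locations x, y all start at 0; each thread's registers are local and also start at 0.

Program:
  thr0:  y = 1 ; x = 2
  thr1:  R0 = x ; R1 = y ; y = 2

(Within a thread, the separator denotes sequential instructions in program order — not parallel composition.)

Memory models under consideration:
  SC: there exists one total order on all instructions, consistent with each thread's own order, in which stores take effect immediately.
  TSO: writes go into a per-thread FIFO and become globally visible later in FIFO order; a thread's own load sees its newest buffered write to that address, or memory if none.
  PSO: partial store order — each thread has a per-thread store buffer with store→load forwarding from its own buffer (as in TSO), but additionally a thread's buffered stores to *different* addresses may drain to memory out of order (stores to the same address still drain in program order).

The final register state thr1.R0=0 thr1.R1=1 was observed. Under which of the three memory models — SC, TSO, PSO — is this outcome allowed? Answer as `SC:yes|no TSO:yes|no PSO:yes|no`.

outcome vector order: (thr1.R0,thr1.R1)
[SC] allowed = {<0 0>; <0 1>; <2 1>}
[TSO] allowed = {<0 0>; <0 1>; <2 1>}
[PSO] allowed = {<0 0>; <0 1>; <2 0>; <2 1>}
target <0 1> ∈ {SC,TSO,PSO}

SC:yes TSO:yes PSO:yes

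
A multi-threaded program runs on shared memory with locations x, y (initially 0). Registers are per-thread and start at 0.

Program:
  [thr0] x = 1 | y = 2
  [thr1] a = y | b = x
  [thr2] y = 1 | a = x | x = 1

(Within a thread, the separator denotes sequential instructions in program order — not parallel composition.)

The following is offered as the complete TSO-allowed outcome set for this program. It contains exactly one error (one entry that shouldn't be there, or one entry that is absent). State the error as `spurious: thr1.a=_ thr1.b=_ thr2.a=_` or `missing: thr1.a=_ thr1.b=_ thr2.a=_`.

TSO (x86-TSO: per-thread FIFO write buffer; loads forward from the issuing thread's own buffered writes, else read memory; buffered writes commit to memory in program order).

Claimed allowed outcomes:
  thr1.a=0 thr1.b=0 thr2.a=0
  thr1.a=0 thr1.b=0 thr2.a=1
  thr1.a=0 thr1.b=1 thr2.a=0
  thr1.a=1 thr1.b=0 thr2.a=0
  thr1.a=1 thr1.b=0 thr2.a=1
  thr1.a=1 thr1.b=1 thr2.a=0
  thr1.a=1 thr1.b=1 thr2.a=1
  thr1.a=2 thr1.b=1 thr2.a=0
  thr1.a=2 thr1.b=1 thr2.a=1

missing: thr1.a=0 thr1.b=1 thr2.a=1

outcome vector order: (thr1.a,thr1.b,thr2.a)
[TSO] allowed = {(0,0,0) (0,0,1) (0,1,0) (0,1,1) (1,0,0) (1,0,1) (1,1,0) (1,1,1) (2,1,0) (2,1,1)}
TSO∖claimed = {(0,1,1)}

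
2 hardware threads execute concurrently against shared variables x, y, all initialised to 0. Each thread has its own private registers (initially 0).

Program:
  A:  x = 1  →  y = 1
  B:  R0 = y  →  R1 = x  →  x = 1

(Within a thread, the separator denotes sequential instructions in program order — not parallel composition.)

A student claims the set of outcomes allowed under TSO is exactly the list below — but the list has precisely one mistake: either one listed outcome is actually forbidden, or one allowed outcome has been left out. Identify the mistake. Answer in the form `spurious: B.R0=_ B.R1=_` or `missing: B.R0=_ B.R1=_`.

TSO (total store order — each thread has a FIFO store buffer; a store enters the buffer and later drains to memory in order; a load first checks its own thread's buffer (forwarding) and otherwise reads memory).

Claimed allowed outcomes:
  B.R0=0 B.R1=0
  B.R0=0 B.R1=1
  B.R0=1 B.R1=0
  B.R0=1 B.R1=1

outcome vector order: (B.R0,B.R1)
under TSO → 00 01 11
claimed∖TSO = {10}

spurious: B.R0=1 B.R1=0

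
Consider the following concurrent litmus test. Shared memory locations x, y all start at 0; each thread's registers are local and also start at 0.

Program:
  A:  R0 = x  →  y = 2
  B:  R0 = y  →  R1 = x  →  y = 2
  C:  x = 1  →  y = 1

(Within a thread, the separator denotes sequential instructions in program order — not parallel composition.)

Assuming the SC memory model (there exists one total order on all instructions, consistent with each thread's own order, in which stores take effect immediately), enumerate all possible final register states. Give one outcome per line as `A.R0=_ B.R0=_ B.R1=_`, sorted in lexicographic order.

A.R0=0 B.R0=0 B.R1=0
A.R0=0 B.R0=0 B.R1=1
A.R0=0 B.R0=1 B.R1=1
A.R0=0 B.R0=2 B.R1=0
A.R0=0 B.R0=2 B.R1=1
A.R0=1 B.R0=0 B.R1=0
A.R0=1 B.R0=0 B.R1=1
A.R0=1 B.R0=1 B.R1=1
A.R0=1 B.R0=2 B.R1=1

outcome vector order: (A.R0,B.R0,B.R1)
|SC outcomes| = 9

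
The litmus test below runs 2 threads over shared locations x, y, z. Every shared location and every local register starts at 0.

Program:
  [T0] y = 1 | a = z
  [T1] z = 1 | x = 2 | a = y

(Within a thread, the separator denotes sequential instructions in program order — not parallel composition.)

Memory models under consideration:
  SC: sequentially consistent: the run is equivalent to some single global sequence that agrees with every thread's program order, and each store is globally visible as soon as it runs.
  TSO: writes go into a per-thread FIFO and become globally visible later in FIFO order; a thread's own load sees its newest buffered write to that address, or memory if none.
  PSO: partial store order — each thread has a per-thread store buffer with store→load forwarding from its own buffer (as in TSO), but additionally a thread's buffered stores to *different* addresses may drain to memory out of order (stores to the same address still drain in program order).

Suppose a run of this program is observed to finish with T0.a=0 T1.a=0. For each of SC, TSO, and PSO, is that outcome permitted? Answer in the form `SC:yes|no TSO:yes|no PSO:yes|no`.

outcome vector order: (T0.a,T1.a)
SC: 3 outcomes — {(0,1) (1,0) (1,1)}
TSO: 4 outcomes — {(0,0) (0,1) (1,0) (1,1)}
PSO: 4 outcomes — {(0,0) (0,1) (1,0) (1,1)}
target (0,0) ∈ {TSO,PSO}

SC:no TSO:yes PSO:yes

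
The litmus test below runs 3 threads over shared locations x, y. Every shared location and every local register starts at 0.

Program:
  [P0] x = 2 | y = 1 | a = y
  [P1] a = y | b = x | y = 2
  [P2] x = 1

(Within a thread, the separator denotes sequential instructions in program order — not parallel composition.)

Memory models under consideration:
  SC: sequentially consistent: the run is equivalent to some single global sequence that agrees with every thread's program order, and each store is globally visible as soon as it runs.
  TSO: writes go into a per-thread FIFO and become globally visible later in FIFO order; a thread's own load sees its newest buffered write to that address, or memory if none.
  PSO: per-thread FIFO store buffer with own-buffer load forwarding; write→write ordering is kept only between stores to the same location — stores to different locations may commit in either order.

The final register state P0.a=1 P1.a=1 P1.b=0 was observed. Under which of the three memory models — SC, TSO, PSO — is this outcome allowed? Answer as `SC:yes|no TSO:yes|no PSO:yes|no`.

SC:no TSO:no PSO:yes

outcome vector order: (P0.a,P1.a,P1.b)
under SC → 100, 101, 102, 111, 112, 200, 201, 202, 211, 212
under TSO → 100, 101, 102, 111, 112, 200, 201, 202, 211, 212
under PSO → 100, 101, 102, 110, 111, 112, 200, 201, 202, 210, 211, 212
target 110 ∈ {PSO}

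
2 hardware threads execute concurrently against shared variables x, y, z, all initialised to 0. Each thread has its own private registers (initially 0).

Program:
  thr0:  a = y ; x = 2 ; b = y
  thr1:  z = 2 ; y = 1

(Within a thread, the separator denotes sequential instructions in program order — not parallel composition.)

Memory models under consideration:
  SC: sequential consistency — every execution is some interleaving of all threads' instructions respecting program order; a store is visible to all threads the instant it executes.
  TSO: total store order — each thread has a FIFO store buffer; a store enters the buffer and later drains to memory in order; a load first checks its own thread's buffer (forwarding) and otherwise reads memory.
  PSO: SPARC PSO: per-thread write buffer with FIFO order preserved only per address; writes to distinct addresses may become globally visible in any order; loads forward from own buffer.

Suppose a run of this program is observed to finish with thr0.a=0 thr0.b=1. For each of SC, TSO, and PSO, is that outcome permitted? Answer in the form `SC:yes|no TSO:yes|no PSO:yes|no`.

SC:yes TSO:yes PSO:yes

outcome vector order: (thr0.a,thr0.b)
SC: 3 outcomes — {(0,0) (0,1) (1,1)}
TSO: 3 outcomes — {(0,0) (0,1) (1,1)}
PSO: 3 outcomes — {(0,0) (0,1) (1,1)}
target (0,1) ∈ {SC,TSO,PSO}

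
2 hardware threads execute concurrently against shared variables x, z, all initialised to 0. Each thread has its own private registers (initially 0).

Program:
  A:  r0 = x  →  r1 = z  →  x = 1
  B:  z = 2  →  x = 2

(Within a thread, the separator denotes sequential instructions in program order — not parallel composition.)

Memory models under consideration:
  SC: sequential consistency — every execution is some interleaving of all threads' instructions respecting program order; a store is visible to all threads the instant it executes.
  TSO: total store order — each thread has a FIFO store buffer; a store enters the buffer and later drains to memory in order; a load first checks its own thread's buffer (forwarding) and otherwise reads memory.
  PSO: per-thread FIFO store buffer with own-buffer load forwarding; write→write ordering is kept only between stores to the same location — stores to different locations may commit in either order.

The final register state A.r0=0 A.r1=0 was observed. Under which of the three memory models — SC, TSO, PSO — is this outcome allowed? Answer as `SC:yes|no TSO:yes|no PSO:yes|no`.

SC:yes TSO:yes PSO:yes

outcome vector order: (A.r0,A.r1)
SC (3): 0/0; 0/2; 2/2
TSO (3): 0/0; 0/2; 2/2
PSO (4): 0/0; 0/2; 2/0; 2/2
target 0/0 ∈ {SC,TSO,PSO}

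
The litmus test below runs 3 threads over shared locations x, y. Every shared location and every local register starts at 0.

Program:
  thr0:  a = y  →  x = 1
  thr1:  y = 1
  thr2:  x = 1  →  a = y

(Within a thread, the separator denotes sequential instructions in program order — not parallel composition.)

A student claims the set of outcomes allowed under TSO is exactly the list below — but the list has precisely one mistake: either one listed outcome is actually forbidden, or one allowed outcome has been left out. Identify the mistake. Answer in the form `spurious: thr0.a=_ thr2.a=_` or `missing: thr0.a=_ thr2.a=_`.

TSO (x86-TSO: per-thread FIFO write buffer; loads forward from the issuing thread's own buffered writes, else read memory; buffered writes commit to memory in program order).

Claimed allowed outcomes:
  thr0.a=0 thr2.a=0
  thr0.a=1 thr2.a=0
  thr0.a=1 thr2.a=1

missing: thr0.a=0 thr2.a=1

outcome vector order: (thr0.a,thr2.a)
TSO: 4 outcomes — {0/0; 0/1; 1/0; 1/1}
TSO∖claimed = {0/1}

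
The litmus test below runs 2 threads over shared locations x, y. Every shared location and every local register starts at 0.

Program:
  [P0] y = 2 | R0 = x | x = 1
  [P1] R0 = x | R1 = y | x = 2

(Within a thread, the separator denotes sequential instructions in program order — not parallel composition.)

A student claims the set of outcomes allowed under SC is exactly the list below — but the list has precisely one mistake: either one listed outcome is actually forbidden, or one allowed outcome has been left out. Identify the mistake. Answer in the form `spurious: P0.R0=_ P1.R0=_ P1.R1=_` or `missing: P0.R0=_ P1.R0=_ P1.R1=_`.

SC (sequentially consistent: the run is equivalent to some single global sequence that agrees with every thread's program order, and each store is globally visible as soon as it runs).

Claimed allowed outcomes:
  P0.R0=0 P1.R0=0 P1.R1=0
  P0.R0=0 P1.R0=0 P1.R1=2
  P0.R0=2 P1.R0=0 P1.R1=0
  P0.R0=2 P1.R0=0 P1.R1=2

missing: P0.R0=0 P1.R0=1 P1.R1=2

outcome vector order: (P0.R0,P1.R0,P1.R1)
[SC] allowed = {<0 0 0>; <0 0 2>; <0 1 2>; <2 0 0>; <2 0 2>}
SC∖claimed = {<0 1 2>}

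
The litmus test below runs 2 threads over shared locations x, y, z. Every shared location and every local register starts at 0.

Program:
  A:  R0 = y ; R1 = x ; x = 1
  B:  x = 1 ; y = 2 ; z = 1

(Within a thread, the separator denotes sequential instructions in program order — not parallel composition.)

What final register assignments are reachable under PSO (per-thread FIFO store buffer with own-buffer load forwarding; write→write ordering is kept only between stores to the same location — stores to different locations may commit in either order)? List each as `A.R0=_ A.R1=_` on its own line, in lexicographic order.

A.R0=0 A.R1=0
A.R0=0 A.R1=1
A.R0=2 A.R1=0
A.R0=2 A.R1=1

outcome vector order: (A.R0,A.R1)
|PSO outcomes| = 4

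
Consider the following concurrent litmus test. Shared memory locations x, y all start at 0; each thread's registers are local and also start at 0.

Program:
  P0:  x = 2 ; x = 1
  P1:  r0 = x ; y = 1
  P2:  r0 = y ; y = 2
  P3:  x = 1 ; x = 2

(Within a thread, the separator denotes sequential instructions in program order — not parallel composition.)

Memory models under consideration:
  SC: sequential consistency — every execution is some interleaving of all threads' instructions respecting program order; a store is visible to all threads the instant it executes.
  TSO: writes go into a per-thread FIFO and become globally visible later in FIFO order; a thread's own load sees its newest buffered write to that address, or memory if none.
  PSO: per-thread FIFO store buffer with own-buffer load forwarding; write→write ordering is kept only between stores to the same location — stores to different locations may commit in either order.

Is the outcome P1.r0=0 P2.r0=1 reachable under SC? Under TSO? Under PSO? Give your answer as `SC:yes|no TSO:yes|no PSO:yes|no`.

outcome vector order: (P1.r0,P2.r0)
under SC → 00, 01, 10, 11, 20, 21
under TSO → 00, 01, 10, 11, 20, 21
under PSO → 00, 01, 10, 11, 20, 21
target 01 ∈ {SC,TSO,PSO}

SC:yes TSO:yes PSO:yes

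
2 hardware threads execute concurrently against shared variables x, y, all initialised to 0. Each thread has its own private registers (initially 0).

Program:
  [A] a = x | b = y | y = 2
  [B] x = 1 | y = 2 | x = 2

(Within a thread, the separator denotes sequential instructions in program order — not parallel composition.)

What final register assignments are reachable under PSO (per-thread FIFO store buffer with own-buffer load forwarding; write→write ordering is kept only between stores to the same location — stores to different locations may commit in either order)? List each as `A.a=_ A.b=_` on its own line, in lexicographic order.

outcome vector order: (A.a,A.b)
|PSO outcomes| = 6

A.a=0 A.b=0
A.a=0 A.b=2
A.a=1 A.b=0
A.a=1 A.b=2
A.a=2 A.b=0
A.a=2 A.b=2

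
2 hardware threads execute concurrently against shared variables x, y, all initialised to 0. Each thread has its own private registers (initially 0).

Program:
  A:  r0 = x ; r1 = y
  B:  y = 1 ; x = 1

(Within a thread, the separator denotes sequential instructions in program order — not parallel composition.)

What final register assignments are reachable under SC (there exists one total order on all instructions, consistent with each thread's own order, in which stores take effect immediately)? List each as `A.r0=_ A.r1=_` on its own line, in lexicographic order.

A.r0=0 A.r1=0
A.r0=0 A.r1=1
A.r0=1 A.r1=1

outcome vector order: (A.r0,A.r1)
|SC outcomes| = 3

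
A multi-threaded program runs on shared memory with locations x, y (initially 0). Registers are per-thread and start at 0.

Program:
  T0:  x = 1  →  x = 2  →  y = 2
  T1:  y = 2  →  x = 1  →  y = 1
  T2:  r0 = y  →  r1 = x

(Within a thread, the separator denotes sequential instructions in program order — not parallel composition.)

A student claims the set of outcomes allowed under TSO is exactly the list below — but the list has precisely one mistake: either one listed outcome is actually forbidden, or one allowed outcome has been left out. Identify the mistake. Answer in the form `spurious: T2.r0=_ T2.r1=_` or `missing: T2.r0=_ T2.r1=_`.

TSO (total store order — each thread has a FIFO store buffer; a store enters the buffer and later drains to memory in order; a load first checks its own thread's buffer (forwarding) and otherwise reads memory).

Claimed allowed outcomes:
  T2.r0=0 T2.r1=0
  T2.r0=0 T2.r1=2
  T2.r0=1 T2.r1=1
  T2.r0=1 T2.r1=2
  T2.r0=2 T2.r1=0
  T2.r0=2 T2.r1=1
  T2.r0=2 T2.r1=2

missing: T2.r0=0 T2.r1=1

outcome vector order: (T2.r0,T2.r1)
[TSO] allowed = {0/0 0/1 0/2 1/1 1/2 2/0 2/1 2/2}
TSO∖claimed = {0/1}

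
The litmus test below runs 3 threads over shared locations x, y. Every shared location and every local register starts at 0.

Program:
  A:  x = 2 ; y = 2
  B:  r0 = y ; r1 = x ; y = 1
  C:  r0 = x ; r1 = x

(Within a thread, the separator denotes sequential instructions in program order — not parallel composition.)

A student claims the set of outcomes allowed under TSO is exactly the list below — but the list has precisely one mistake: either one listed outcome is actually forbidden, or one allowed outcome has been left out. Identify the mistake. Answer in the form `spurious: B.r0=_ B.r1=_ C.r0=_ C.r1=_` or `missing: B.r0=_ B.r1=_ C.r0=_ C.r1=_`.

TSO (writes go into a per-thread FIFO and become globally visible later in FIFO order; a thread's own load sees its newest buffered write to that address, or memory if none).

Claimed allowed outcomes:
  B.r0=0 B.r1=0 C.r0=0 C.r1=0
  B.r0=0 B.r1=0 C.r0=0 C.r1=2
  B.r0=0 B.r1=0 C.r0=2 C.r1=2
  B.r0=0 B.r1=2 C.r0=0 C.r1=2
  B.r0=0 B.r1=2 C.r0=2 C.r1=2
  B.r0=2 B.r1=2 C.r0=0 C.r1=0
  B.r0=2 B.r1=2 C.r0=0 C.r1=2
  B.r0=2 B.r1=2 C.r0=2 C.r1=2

missing: B.r0=0 B.r1=2 C.r0=0 C.r1=0

outcome vector order: (B.r0,B.r1,C.r0,C.r1)
TSO: 9 outcomes — {(0,0,0,0); (0,0,0,2); (0,0,2,2); (0,2,0,0); (0,2,0,2); (0,2,2,2); (2,2,0,0); (2,2,0,2); (2,2,2,2)}
TSO∖claimed = {(0,2,0,0)}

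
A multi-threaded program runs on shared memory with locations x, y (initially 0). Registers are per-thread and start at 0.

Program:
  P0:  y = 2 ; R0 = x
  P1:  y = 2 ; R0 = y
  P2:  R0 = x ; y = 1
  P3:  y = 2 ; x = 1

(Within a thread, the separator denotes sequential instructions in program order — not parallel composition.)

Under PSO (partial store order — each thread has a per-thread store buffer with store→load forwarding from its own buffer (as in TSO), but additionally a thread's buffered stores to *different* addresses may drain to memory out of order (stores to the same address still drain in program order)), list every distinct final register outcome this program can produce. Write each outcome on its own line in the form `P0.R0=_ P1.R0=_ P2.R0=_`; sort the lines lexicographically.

P0.R0=0 P1.R0=1 P2.R0=0
P0.R0=0 P1.R0=1 P2.R0=1
P0.R0=0 P1.R0=2 P2.R0=0
P0.R0=0 P1.R0=2 P2.R0=1
P0.R0=1 P1.R0=1 P2.R0=0
P0.R0=1 P1.R0=1 P2.R0=1
P0.R0=1 P1.R0=2 P2.R0=0
P0.R0=1 P1.R0=2 P2.R0=1

outcome vector order: (P0.R0,P1.R0,P2.R0)
|PSO outcomes| = 8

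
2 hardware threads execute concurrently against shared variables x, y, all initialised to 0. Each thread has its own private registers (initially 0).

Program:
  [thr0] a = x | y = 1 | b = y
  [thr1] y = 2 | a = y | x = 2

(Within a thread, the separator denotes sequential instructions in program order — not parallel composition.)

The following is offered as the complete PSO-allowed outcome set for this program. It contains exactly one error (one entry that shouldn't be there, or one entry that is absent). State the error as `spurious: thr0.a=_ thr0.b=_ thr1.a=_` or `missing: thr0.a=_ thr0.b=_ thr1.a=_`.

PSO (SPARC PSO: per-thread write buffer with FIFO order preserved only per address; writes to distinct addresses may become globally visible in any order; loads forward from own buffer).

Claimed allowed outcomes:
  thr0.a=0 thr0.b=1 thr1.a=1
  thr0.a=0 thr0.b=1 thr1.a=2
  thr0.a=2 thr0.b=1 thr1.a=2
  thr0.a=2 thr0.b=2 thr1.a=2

missing: thr0.a=0 thr0.b=2 thr1.a=2

outcome vector order: (thr0.a,thr0.b,thr1.a)
[PSO] allowed = {011, 012, 022, 212, 222}
PSO∖claimed = {022}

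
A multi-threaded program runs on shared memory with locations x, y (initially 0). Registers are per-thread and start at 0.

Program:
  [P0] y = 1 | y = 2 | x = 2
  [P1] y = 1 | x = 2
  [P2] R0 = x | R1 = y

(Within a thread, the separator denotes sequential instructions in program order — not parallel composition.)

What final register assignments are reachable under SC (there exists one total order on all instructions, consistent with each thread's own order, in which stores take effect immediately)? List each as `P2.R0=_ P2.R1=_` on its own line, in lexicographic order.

outcome vector order: (P2.R0,P2.R1)
|SC outcomes| = 5

P2.R0=0 P2.R1=0
P2.R0=0 P2.R1=1
P2.R0=0 P2.R1=2
P2.R0=2 P2.R1=1
P2.R0=2 P2.R1=2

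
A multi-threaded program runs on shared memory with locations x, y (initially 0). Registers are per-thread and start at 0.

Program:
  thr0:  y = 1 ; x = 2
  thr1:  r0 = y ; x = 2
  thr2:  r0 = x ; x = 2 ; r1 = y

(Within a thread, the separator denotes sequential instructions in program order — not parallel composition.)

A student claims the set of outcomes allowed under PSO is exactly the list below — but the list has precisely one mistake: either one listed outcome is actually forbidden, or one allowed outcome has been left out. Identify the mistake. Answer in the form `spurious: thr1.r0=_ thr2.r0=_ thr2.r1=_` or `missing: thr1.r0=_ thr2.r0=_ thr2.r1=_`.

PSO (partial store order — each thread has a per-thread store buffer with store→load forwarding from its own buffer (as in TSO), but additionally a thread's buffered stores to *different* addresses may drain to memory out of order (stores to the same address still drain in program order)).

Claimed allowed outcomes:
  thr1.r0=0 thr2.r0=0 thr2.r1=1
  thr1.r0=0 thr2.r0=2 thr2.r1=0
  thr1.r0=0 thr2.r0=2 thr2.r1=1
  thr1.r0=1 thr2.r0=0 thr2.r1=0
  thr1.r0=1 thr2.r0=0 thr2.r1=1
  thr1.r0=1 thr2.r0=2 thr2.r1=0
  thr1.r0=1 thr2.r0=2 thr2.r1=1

missing: thr1.r0=0 thr2.r0=0 thr2.r1=0

outcome vector order: (thr1.r0,thr2.r0,thr2.r1)
[PSO] allowed = {000; 001; 020; 021; 100; 101; 120; 121}
PSO∖claimed = {000}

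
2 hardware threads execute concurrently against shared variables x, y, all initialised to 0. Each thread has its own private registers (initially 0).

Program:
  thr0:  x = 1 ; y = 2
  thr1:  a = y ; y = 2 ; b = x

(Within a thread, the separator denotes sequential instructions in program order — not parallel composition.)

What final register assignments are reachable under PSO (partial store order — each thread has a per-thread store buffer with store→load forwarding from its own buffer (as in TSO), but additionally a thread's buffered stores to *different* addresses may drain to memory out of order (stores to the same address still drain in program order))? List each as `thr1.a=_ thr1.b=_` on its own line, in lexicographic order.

thr1.a=0 thr1.b=0
thr1.a=0 thr1.b=1
thr1.a=2 thr1.b=0
thr1.a=2 thr1.b=1

outcome vector order: (thr1.a,thr1.b)
|PSO outcomes| = 4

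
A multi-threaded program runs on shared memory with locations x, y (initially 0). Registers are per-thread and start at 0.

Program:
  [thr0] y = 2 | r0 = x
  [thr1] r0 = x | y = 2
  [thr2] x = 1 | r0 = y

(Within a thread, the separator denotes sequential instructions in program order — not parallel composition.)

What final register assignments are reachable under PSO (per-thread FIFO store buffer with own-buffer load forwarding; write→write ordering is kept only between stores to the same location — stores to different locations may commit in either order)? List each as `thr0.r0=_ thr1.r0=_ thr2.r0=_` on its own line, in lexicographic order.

thr0.r0=0 thr1.r0=0 thr2.r0=0
thr0.r0=0 thr1.r0=0 thr2.r0=2
thr0.r0=0 thr1.r0=1 thr2.r0=0
thr0.r0=0 thr1.r0=1 thr2.r0=2
thr0.r0=1 thr1.r0=0 thr2.r0=0
thr0.r0=1 thr1.r0=0 thr2.r0=2
thr0.r0=1 thr1.r0=1 thr2.r0=0
thr0.r0=1 thr1.r0=1 thr2.r0=2

outcome vector order: (thr0.r0,thr1.r0,thr2.r0)
|PSO outcomes| = 8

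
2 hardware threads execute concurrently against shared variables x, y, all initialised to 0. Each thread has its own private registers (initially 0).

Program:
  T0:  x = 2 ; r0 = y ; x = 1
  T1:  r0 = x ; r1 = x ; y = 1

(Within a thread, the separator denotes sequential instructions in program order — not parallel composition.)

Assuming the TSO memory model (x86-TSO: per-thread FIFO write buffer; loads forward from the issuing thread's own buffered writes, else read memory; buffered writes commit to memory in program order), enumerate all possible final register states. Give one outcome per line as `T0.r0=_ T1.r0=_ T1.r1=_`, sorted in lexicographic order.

outcome vector order: (T0.r0,T1.r0,T1.r1)
|TSO outcomes| = 9

T0.r0=0 T1.r0=0 T1.r1=0
T0.r0=0 T1.r0=0 T1.r1=1
T0.r0=0 T1.r0=0 T1.r1=2
T0.r0=0 T1.r0=1 T1.r1=1
T0.r0=0 T1.r0=2 T1.r1=1
T0.r0=0 T1.r0=2 T1.r1=2
T0.r0=1 T1.r0=0 T1.r1=0
T0.r0=1 T1.r0=0 T1.r1=2
T0.r0=1 T1.r0=2 T1.r1=2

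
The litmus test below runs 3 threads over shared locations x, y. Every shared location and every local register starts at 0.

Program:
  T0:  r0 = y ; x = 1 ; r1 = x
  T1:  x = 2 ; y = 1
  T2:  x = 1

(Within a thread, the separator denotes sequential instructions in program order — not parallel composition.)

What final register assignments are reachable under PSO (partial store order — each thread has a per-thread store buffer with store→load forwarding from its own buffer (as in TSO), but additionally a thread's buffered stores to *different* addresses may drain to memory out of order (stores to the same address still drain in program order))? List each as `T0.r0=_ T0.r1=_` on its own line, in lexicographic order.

T0.r0=0 T0.r1=1
T0.r0=0 T0.r1=2
T0.r0=1 T0.r1=1
T0.r0=1 T0.r1=2

outcome vector order: (T0.r0,T0.r1)
|PSO outcomes| = 4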